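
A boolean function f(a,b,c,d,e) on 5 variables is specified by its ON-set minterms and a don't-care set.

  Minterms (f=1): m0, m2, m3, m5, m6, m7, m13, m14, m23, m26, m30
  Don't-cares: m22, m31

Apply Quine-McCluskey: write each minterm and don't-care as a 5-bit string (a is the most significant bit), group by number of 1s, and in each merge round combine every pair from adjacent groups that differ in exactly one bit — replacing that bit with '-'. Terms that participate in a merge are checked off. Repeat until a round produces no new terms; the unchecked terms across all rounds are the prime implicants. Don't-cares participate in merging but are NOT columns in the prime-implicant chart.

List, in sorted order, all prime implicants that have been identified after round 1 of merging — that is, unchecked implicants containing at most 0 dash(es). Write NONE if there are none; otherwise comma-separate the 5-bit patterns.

size-2^0 implicants → 00000(✓)  00010(✓)  00011(✓)  00101(✓)  00110(✓)  00111(✓)  01101(✓)  01110(✓)  10110(✓)  10111(✓)  11010(✓)  11110(✓)  11111(✓)
size-2^1 implicants → -0110(✓)  -0111(✓)  -1110(✓)  0-101  0-110(✓)  00-10(✓)  00-11(✓)  000-0  0001-(✓)  001-1  0011-(✓)  1-110(✓)  1-111(✓)  1011-(✓)  11-10  1111-(✓)
size-2^2 implicants → --110  -011-  00-1-  1-11-
Unchecked terms (primes): --110, -011-, 0-101, 00-1-, 000-0, 001-1, 1-11-, 11-10

NONE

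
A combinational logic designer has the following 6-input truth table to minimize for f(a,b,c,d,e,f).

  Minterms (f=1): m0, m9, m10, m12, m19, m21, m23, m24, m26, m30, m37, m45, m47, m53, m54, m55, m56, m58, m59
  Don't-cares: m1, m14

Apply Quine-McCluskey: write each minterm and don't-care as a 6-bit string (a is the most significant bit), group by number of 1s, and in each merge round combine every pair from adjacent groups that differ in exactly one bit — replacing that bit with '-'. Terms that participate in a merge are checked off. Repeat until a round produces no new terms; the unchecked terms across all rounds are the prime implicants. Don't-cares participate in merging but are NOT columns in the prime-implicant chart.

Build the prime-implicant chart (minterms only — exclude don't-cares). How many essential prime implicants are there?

[col 0] 000000*, 000001*, 001001*, 001010*, 001100*, 001110*, 010011*, 010101*, 010111*, 011000*, 011010*, 011110*, 100101*, 101101*, 101111*, 110101*, 110110*, 110111*, 111000*, 111010*, 111011*
[col 1] -10101*, -10111*, -11000*, -11010*, 0-1010*, 0-1110*, 00-001, 00000-, 001-10*, 0011-0, 010-11, 0101-1*, 011-10*, 0110-0*, 1-0101, 10-101, 1011-1, 1101-1*, 11011-, 1110-0*, 11101-
[col 2] -101-1, -110-0, 0-1-10
Prime implicants: -101-1, -110-0, 0-1-10, 00-001, 00000-, 0011-0, 010-11, 1-0101, 10-101, 1011-1, 11011-, 11101-
PI chart (minterm → PIs covering it):
  0 | 00000-  (sole → essential)
  9 | 00-001  (sole → essential)
  10 | 0-1-10  (sole → essential)
  12 | 0011-0  (sole → essential)
  19 | 010-11  (sole → essential)
  21 | -101-1  (sole → essential)
  23 | -101-1,010-11
  24 | -110-0  (sole → essential)
  26 | -110-0,0-1-10
  30 | 0-1-10  (sole → essential)
  37 | 1-0101,10-101
  45 | 10-101,1011-1
  47 | 1011-1  (sole → essential)
  53 | -101-1,1-0101
  54 | 11011-  (sole → essential)
  55 | -101-1,11011-
  56 | -110-0  (sole → essential)
  58 | -110-0,11101-
  59 | 11101-  (sole → essential)
Essential prime implicants: -101-1, -110-0, 0-1-10, 00-001, 00000-, 0011-0, 010-11, 1011-1, 11011-, 11101-

10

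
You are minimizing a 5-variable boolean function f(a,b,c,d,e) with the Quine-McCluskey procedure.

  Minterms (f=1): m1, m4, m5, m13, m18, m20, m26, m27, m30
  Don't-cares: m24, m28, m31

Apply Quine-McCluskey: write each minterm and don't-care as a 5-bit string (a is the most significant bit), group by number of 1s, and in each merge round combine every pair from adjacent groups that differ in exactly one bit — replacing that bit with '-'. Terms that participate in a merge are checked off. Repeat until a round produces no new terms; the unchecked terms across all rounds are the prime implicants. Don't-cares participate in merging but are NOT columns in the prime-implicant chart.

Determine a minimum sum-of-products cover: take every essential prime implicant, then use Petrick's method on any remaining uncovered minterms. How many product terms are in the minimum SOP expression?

size-2^0 implicants → 00001(✓)  00100(✓)  00101(✓)  01101(✓)  10010(✓)  10100(✓)  11000(✓)  11010(✓)  11011(✓)  11100(✓)  11110(✓)  11111(✓)
size-2^1 implicants → -0100  0-101  00-01  0010-  1-010  1-100  11-00(✓)  11-10(✓)  11-11(✓)  110-0(✓)  1101-(✓)  111-0(✓)  1111-(✓)
size-2^2 implicants → 11--0  11-1-
Unchecked terms (primes): -0100, 0-101, 00-01, 0010-, 1-010, 1-100, 11--0, 11-1-
Minterm coverage:
  m1 ⊆ 00-01 [E]
  m4 ⊆ -0100,0010-
  m5 ⊆ 0-101,00-01,0010-
  m13 ⊆ 0-101 [E]
  m18 ⊆ 1-010 [E]
  m20 ⊆ -0100,1-100
  m26 ⊆ 1-010,11--0,11-1-
  m27 ⊆ 11-1- [E]
  m30 ⊆ 11--0,11-1-
E = {0-101, 00-01, 1-010, 11-1-}
Petrick residual → -0100
Cover = b'cd'e' + a'cd'e + a'b'd'e + ac'de' + abd  |cover|=5

5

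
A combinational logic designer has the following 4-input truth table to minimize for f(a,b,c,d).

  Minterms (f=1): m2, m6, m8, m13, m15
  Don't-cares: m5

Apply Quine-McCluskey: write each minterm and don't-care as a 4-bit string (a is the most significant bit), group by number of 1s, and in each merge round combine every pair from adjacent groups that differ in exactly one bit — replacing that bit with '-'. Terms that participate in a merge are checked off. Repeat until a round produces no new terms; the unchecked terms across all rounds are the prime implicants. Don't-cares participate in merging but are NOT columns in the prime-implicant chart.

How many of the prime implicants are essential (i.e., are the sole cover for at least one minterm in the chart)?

3

size-2^0 implicants → 0010(✓)  0101(✓)  0110(✓)  1000  1101(✓)  1111(✓)
size-2^1 implicants → -101  0-10  11-1
Unchecked terms (primes): -101, 0-10, 1000, 11-1
Minterm coverage:
  m2 ⊆ 0-10 [E]
  m6 ⊆ 0-10 [E]
  m8 ⊆ 1000 [E]
  m13 ⊆ -101,11-1
  m15 ⊆ 11-1 [E]
E = {0-10, 1000, 11-1}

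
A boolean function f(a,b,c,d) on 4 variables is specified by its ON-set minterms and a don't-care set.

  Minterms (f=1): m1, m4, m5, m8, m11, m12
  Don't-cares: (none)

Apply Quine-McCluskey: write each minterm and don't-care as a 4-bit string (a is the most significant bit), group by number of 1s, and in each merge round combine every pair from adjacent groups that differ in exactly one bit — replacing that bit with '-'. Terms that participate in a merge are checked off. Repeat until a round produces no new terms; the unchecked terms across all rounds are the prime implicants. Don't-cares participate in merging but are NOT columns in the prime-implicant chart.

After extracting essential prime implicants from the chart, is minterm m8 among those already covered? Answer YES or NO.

Round 0: 0001✓ 0100✓ 0101✓ 1000✓ 1011 1100✓
Round 1: -100 0-01 010- 1-00
PIs = {-100, 0-01, 010-, 1-00, 1011}
Coverage chart:
  m1: 0-01 ←essential
  m4: -100,010-
  m5: 0-01,010-
  m8: 1-00 ←essential
  m11: 1011 ←essential
  m12: -100,1-00
Essential: 0-01, 1-00, 1011

YES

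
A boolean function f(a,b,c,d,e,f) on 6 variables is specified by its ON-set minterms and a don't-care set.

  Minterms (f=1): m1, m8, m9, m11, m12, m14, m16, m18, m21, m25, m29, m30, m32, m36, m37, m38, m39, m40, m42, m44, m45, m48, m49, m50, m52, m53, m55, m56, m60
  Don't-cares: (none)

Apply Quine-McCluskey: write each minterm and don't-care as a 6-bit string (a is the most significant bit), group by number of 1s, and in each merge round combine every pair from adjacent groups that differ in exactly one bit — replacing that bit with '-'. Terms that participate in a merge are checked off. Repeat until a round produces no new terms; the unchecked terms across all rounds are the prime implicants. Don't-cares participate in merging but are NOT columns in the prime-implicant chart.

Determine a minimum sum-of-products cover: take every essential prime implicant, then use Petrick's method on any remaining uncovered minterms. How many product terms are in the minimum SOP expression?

Round 0: 000001✓ 001000✓ 001001✓ 001011✓ 001100✓ 001110✓ 010000✓ 010010✓ 010101✓ 011001✓ 011101✓ 011110✓ 100000✓ 100100✓ 100101✓ 100110✓ 100111✓ 101000✓ 101010✓ 101100✓ 101101✓ 110000✓ 110001✓ 110010✓ 110100✓ 110101✓ 110111✓ 111000✓ 111100✓
Round 1: -01000✓ -01100✓ -10000✓ -10010✓ -10101 0-1001 0-1110 00-001 001-00✓ 0010-1 00100- 0011-0 01-101 0100-0✓ 011-01 1-0000✓ 1-0100✓ 1-0101✓ 1-0111✓ 1-1000✓ 1-1100✓ 10-000✓ 10-100✓ 10-101✓ 100-00✓ 1001-0✓ 1001-1✓ 10010-✓ 10011-✓ 101-00✓ 1010-0 10110-✓ 11-000✓ 11-100✓ 110-00✓ 110-01✓ 1100-0✓ 11000-✓ 1101-1✓ 11010-✓ 111-00✓
Round 2: -01-00 -100-0 1--000✓ 1--100✓ 1-0-00✓ 1-01-1 1-010- 1-1-00✓ 10--00✓ 10-10- 1001-- 11--00✓ 110-0-
Round 3: 1---00
PIs = {-01-00, -100-0, -10101, 0-1001, 0-1110, 00-001, 0010-1, 00100-, 0011-0, 01-101, 011-01, 1---00, 1-01-1, 1-010-, 10-10-, 1001--, 1010-0, 110-0-}
Coverage chart:
  m1: 00-001 ←essential
  m8: -01-00,00100-
  m9: 0-1001,00-001,0010-1,00100-
  m11: 0010-1 ←essential
  m12: -01-00,0011-0
  m14: 0-1110,0011-0
  m16: -100-0 ←essential
  m18: -100-0 ←essential
  m21: -10101,01-101
  m25: 0-1001,011-01
  m29: 01-101,011-01
  m30: 0-1110 ←essential
  m32: 1---00 ←essential
  m36: 1---00,1-010-,10-10-,1001--
  m37: 1-01-1,1-010-,10-10-,1001--
  m38: 1001-- ←essential
  m39: 1-01-1,1001--
  m40: -01-00,1---00,1010-0
  m42: 1010-0 ←essential
  m44: -01-00,1---00,10-10-
  m45: 10-10- ←essential
  m48: -100-0,1---00,110-0-
  m49: 110-0- ←essential
  m50: -100-0 ←essential
  m52: 1---00,1-010-,110-0-
  m53: -10101,1-01-1,1-010-,110-0-
  m55: 1-01-1 ←essential
  m56: 1---00 ←essential
  m60: 1---00 ←essential
Essential: -100-0, 0-1110, 00-001, 0010-1, 1---00, 1-01-1, 10-10-, 1001--, 1010-0, 110-0-
Petrick residual → -01-00, -10101, 011-01
Min cover (13 terms): b'ce'f' + bc'd'f' + bc'de'f + a'cdef' + a'b'd'e'f + a'b'cd'f + a'bce'f + ae'f' + ac'df + ab'de' + ab'c'd + ab'cd'f' + abc'e'

13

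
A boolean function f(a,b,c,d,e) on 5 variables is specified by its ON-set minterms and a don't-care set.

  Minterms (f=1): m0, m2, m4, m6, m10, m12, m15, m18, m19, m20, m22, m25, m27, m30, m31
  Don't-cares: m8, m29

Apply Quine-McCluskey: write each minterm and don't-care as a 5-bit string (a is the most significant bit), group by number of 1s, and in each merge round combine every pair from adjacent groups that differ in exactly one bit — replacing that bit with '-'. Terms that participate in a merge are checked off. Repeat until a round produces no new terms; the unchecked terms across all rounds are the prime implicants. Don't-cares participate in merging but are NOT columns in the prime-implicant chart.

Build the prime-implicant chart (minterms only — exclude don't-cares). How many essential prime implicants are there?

5

size-2^0 implicants → 00000(✓)  00010(✓)  00100(✓)  00110(✓)  01000(✓)  01010(✓)  01100(✓)  01111(✓)  10010(✓)  10011(✓)  10100(✓)  10110(✓)  11001(✓)  11011(✓)  11101(✓)  11110(✓)  11111(✓)
size-2^1 implicants → -0010(✓)  -0100(✓)  -0110(✓)  -1111  0-000(✓)  0-010(✓)  0-100(✓)  00-00(✓)  00-10(✓)  000-0(✓)  001-0(✓)  01-00(✓)  010-0(✓)  1-011  1-110  10-10(✓)  1001-  101-0(✓)  11-01(✓)  11-11(✓)  110-1(✓)  111-1(✓)  1111-
size-2^2 implicants → -0-10  -01-0  0--00  0-0-0  00--0  11--1
Unchecked terms (primes): -0-10, -01-0, -1111, 0--00, 0-0-0, 00--0, 1-011, 1-110, 1001-, 11--1, 1111-
Minterm coverage:
  m0 ⊆ 0--00,0-0-0,00--0
  m2 ⊆ -0-10,0-0-0,00--0
  m4 ⊆ -01-0,0--00,00--0
  m6 ⊆ -0-10,-01-0,00--0
  m10 ⊆ 0-0-0 [E]
  m12 ⊆ 0--00 [E]
  m15 ⊆ -1111 [E]
  m18 ⊆ -0-10,1001-
  m19 ⊆ 1-011,1001-
  m20 ⊆ -01-0 [E]
  m22 ⊆ -0-10,-01-0,1-110
  m25 ⊆ 11--1 [E]
  m27 ⊆ 1-011,11--1
  m30 ⊆ 1-110,1111-
  m31 ⊆ -1111,11--1,1111-
E = {-01-0, -1111, 0--00, 0-0-0, 11--1}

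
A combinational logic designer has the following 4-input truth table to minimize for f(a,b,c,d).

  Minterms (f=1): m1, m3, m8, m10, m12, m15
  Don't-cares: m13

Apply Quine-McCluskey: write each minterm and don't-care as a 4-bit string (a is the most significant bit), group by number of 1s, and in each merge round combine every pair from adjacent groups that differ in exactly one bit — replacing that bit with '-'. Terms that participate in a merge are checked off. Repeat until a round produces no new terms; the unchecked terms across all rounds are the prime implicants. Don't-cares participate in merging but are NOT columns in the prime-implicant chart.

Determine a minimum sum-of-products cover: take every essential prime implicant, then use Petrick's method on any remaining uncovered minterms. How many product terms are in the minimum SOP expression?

4

Round 0: 0001✓ 0011✓ 1000✓ 1010✓ 1100✓ 1101✓ 1111✓
Round 1: 00-1 1-00 10-0 11-1 110-
PIs = {00-1, 1-00, 10-0, 11-1, 110-}
Coverage chart:
  m1: 00-1 ←essential
  m3: 00-1 ←essential
  m8: 1-00,10-0
  m10: 10-0 ←essential
  m12: 1-00,110-
  m15: 11-1 ←essential
Essential: 00-1, 10-0, 11-1
Petrick residual → 1-00
Min cover (4 terms): a'b'd + ac'd' + ab'd' + abd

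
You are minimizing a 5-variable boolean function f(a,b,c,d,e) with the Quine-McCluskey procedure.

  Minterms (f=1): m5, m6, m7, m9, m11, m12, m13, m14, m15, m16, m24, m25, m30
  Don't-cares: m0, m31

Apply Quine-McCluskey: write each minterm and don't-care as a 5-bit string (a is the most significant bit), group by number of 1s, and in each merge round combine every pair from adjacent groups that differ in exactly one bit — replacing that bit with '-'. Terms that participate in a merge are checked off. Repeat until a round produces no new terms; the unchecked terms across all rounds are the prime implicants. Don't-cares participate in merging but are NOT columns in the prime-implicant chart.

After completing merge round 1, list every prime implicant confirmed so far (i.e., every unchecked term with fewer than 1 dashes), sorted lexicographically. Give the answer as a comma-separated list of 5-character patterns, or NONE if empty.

NONE

size-2^0 implicants → 00000(✓)  00101(✓)  00110(✓)  00111(✓)  01001(✓)  01011(✓)  01100(✓)  01101(✓)  01110(✓)  01111(✓)  10000(✓)  11000(✓)  11001(✓)  11110(✓)  11111(✓)
size-2^1 implicants → -0000  -1001  -1110(✓)  -1111(✓)  0-101(✓)  0-110(✓)  0-111(✓)  001-1(✓)  0011-(✓)  01-01(✓)  01-11(✓)  010-1(✓)  011-0(✓)  011-1(✓)  0110-(✓)  0111-(✓)  1-000  1100-  1111-(✓)
size-2^2 implicants → -111-  0-1-1  0-11-  01--1  011--
Unchecked terms (primes): -0000, -1001, -111-, 0-1-1, 0-11-, 01--1, 011--, 1-000, 1100-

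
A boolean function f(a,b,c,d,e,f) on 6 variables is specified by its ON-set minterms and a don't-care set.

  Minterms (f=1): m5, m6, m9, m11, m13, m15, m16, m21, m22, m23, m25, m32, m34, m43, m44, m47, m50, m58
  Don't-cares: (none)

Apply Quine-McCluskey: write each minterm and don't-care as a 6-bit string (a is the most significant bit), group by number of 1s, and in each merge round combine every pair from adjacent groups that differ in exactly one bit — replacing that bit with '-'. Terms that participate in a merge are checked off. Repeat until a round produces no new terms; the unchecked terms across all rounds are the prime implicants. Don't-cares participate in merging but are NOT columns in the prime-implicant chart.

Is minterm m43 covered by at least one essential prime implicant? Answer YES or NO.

size-2^0 implicants → 000101(✓)  000110(✓)  001001(✓)  001011(✓)  001101(✓)  001111(✓)  010000  010101(✓)  010110(✓)  010111(✓)  011001(✓)  100000(✓)  100010(✓)  101011(✓)  101100  101111(✓)  110010(✓)  111010(✓)
size-2^1 implicants → -01011(✓)  -01111(✓)  0-0101  0-0110  0-1001  00-101  001-01(✓)  001-11(✓)  0010-1(✓)  0011-1(✓)  0101-1  01011-  1-0010  1000-0  101-11(✓)  11-010
size-2^2 implicants → -01-11  001--1
Unchecked terms (primes): -01-11, 0-0101, 0-0110, 0-1001, 00-101, 001--1, 010000, 0101-1, 01011-, 1-0010, 1000-0, 101100, 11-010
Minterm coverage:
  m5 ⊆ 0-0101,00-101
  m6 ⊆ 0-0110 [E]
  m9 ⊆ 0-1001,001--1
  m11 ⊆ -01-11,001--1
  m13 ⊆ 00-101,001--1
  m15 ⊆ -01-11,001--1
  m16 ⊆ 010000 [E]
  m21 ⊆ 0-0101,0101-1
  m22 ⊆ 0-0110,01011-
  m23 ⊆ 0101-1,01011-
  m25 ⊆ 0-1001 [E]
  m32 ⊆ 1000-0 [E]
  m34 ⊆ 1-0010,1000-0
  m43 ⊆ -01-11 [E]
  m44 ⊆ 101100 [E]
  m47 ⊆ -01-11 [E]
  m50 ⊆ 1-0010,11-010
  m58 ⊆ 11-010 [E]
E = {-01-11, 0-0110, 0-1001, 010000, 1000-0, 101100, 11-010}

YES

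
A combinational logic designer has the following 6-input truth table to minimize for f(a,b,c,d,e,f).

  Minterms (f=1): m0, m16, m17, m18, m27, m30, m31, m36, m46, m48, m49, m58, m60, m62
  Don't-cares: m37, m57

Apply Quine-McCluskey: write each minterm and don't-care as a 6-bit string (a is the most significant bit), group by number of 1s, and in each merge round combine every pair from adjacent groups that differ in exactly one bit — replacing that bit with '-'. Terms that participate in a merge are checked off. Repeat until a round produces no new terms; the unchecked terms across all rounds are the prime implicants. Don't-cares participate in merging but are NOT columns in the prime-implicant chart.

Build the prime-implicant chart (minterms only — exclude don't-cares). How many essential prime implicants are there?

Round 0: 000000✓ 010000✓ 010001✓ 010010✓ 011011✓ 011110✓ 011111✓ 100100✓ 100101✓ 101110✓ 110000✓ 110001✓ 111001✓ 111010✓ 111100✓ 111110✓
Round 1: -10000✓ -10001✓ -11110 0-0000 0100-0 01000-✓ 011-11 01111- 1-1110 10010- 11-001 11000-✓ 111-10 1111-0
Round 2: -1000-
PIs = {-1000-, -11110, 0-0000, 0100-0, 011-11, 01111-, 1-1110, 10010-, 11-001, 111-10, 1111-0}
Coverage chart:
  m0: 0-0000 ←essential
  m16: -1000-,0-0000,0100-0
  m17: -1000- ←essential
  m18: 0100-0 ←essential
  m27: 011-11 ←essential
  m30: -11110,01111-
  m31: 011-11,01111-
  m36: 10010- ←essential
  m46: 1-1110 ←essential
  m48: -1000- ←essential
  m49: -1000-,11-001
  m58: 111-10 ←essential
  m60: 1111-0 ←essential
  m62: -11110,1-1110,111-10,1111-0
Essential: -1000-, 0-0000, 0100-0, 011-11, 1-1110, 10010-, 111-10, 1111-0

8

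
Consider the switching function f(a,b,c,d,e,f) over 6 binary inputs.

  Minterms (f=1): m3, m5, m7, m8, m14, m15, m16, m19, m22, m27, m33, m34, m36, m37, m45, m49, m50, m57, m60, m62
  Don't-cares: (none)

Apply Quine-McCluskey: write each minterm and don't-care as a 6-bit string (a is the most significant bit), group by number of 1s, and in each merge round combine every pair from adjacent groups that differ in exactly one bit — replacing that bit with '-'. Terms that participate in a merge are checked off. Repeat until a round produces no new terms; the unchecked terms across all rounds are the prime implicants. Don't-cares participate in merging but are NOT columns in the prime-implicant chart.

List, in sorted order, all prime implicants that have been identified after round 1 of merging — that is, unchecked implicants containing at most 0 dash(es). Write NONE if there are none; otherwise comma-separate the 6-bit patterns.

size-2^0 implicants → 000011(✓)  000101(✓)  000111(✓)  001000  001110(✓)  001111(✓)  010000  010011(✓)  010110  011011(✓)  100001(✓)  100010(✓)  100100(✓)  100101(✓)  101101(✓)  110001(✓)  110010(✓)  111001(✓)  111100(✓)  111110(✓)
size-2^1 implicants → -00101  0-0011  00-111  000-11  0001-1  00111-  01-011  1-0001  1-0010  10-101  100-01  10010-  11-001  1111-0
Unchecked terms (primes): -00101, 0-0011, 00-111, 000-11, 0001-1, 001000, 00111-, 01-011, 010000, 010110, 1-0001, 1-0010, 10-101, 100-01, 10010-, 11-001, 1111-0

001000, 010000, 010110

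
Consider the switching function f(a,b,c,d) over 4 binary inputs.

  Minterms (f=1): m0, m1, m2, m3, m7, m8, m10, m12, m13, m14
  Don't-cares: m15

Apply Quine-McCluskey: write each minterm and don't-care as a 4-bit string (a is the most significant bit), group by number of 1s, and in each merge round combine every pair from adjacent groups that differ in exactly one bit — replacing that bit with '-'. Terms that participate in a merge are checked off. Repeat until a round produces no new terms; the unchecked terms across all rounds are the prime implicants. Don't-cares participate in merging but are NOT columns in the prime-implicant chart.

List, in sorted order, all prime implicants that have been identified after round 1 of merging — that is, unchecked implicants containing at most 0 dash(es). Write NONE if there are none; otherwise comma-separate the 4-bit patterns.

[col 0] 0000*, 0001*, 0010*, 0011*, 0111*, 1000*, 1010*, 1100*, 1101*, 1110*, 1111*
[col 1] -000*, -010*, -111, 0-11, 00-0*, 00-1*, 000-*, 001-*, 1-00*, 1-10*, 10-0*, 11-0*, 11-1*, 110-*, 111-*
[col 2] -0-0, 00--, 1--0, 11--
Prime implicants: -0-0, -111, 0-11, 00--, 1--0, 11--

NONE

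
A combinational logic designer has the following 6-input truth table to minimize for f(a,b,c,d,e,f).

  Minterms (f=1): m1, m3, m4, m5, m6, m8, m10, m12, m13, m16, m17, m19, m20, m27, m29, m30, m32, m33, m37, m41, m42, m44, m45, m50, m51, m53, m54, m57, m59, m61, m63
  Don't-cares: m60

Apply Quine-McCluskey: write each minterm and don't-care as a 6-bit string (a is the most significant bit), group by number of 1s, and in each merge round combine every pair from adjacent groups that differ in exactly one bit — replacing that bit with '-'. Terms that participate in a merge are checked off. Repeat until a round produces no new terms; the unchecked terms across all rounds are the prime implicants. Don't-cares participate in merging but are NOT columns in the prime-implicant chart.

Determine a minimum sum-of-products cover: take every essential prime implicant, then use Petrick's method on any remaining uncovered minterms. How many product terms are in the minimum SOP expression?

size-2^0 implicants → 000001(✓)  000011(✓)  000100(✓)  000101(✓)  000110(✓)  001000(✓)  001010(✓)  001100(✓)  001101(✓)  010000(✓)  010001(✓)  010011(✓)  010100(✓)  011011(✓)  011101(✓)  011110  100000(✓)  100001(✓)  100101(✓)  101001(✓)  101010(✓)  101100(✓)  101101(✓)  110010(✓)  110011(✓)  110101(✓)  110110(✓)  111001(✓)  111011(✓)  111100(✓)  111101(✓)  111111(✓)
size-2^1 implicants → -00001(✓)  -00101(✓)  -01010  -01100(✓)  -01101(✓)  -10011(✓)  -11011(✓)  -11101(✓)  0-0001(✓)  0-0011(✓)  0-0100  0-1101(✓)  00-100(✓)  00-101(✓)  000-01(✓)  0000-1(✓)  0001-0  00010-(✓)  001-00  0010-0  00110-(✓)  01-011(✓)  010-00  0100-1(✓)  01000-  1-0101(✓)  1-1001(✓)  1-1100(✓)  1-1101(✓)  10-001(✓)  10-101(✓)  100-01(✓)  10000-  101-01(✓)  10110-(✓)  11-011(✓)  11-101(✓)  110-10  11001-  111-01(✓)  111-11(✓)  1110-1(✓)  1111-1(✓)  11110-(✓)
size-2^2 implicants → --1101  -0-101  -00-01  -0110-  -1-011  0-00-1  00-10-  1--101  1-1-01  1-110-  10--01  111--1
Unchecked terms (primes): --1101, -0-101, -00-01, -01010, -0110-, -1-011, 0-00-1, 0-0100, 00-10-, 0001-0, 001-00, 0010-0, 010-00, 01000-, 011110, 1--101, 1-1-01, 1-110-, 10--01, 10000-, 110-10, 11001-, 111--1
Minterm coverage:
  m1 ⊆ -00-01,0-00-1
  m3 ⊆ 0-00-1 [E]
  m4 ⊆ 0-0100,00-10-,0001-0
  m5 ⊆ -0-101,-00-01,00-10-
  m6 ⊆ 0001-0 [E]
  m8 ⊆ 001-00,0010-0
  m10 ⊆ -01010,0010-0
  m12 ⊆ -0110-,00-10-,001-00
  m13 ⊆ --1101,-0-101,-0110-,00-10-
  m16 ⊆ 010-00,01000-
  m17 ⊆ 0-00-1,01000-
  m19 ⊆ -1-011,0-00-1
  m20 ⊆ 0-0100,010-00
  m27 ⊆ -1-011 [E]
  m29 ⊆ --1101 [E]
  m30 ⊆ 011110 [E]
  m32 ⊆ 10000- [E]
  m33 ⊆ -00-01,10--01,10000-
  m37 ⊆ -0-101,-00-01,1--101,10--01
  m41 ⊆ 1-1-01,10--01
  m42 ⊆ -01010 [E]
  m44 ⊆ -0110-,1-110-
  m45 ⊆ --1101,-0-101,-0110-,1--101,1-1-01,1-110-,10--01
  m50 ⊆ 110-10,11001-
  m51 ⊆ -1-011,11001-
  m53 ⊆ 1--101 [E]
  m54 ⊆ 110-10 [E]
  m57 ⊆ 1-1-01,111--1
  m59 ⊆ -1-011,111--1
  m61 ⊆ --1101,1--101,1-1-01,1-110-,111--1
  m63 ⊆ 111--1 [E]
E = {--1101, -01010, -1-011, 0-00-1, 0001-0, 011110, 1--101, 10000-, 110-10, 111--1}
Petrick residual → -0-101, -0110-, 001-00, 010-00, 1-1-01
Cover = cde'f + b'de'f + b'cd'ef' + b'cde' + bd'ef + a'c'd'f + a'b'c'df' + a'b'ce'f' + a'bc'e'f' + a'bcdef' + ade'f + ace'f + ab'c'd'e' + abc'ef' + abcf  |cover|=15

15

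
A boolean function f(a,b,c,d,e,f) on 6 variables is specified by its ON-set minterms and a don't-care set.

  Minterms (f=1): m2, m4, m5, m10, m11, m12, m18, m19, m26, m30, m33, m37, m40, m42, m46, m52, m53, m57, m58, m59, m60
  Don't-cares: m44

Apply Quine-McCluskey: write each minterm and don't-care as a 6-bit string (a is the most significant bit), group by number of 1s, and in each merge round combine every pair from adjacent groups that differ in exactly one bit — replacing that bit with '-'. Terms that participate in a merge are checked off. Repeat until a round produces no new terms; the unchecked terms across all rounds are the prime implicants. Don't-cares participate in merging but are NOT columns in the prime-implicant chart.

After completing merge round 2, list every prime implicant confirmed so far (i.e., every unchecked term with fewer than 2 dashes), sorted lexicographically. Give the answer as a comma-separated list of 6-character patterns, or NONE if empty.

-00101, -01100, 00-100, 00010-, 00101-, 01001-, 011-10, 1-0101, 1-1100, 100-01, 11-100, 11010-, 1110-1, 11101-

Round 0: 000010✓ 000100✓ 000101✓ 001010✓ 001011✓ 001100✓ 010010✓ 010011✓ 011010✓ 011110✓ 100001✓ 100101✓ 101000✓ 101010✓ 101100✓ 101110✓ 110100✓ 110101✓ 111001✓ 111010✓ 111011✓ 111100✓
Round 1: -00101 -01010✓ -01100 -11010✓ 0-0010✓ 0-1010✓ 00-010✓ 00-100 00010- 00101- 01-010✓ 01001- 011-10 1-0101 1-1010✓ 1-1100 100-01 101-00✓ 101-10✓ 1010-0✓ 1011-0✓ 11-100 11010- 1110-1 11101-
Round 2: --1010 0--010 101--0
PIs = {--1010, -00101, -01100, 0--010, 00-100, 00010-, 00101-, 01001-, 011-10, 1-0101, 1-1100, 100-01, 101--0, 11-100, 11010-, 1110-1, 11101-}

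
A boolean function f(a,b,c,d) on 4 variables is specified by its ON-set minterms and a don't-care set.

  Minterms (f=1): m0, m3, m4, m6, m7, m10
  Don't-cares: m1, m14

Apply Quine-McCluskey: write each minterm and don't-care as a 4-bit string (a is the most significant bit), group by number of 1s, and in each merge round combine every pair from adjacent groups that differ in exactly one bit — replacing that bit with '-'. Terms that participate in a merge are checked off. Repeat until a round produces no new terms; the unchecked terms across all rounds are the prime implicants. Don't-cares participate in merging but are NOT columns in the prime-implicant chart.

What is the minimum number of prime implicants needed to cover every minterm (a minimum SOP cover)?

4

Round 0: 0000✓ 0001✓ 0011✓ 0100✓ 0110✓ 0111✓ 1010✓ 1110✓
Round 1: -110 0-00 0-11 00-1 000- 01-0 011- 1-10
PIs = {-110, 0-00, 0-11, 00-1, 000-, 01-0, 011-, 1-10}
Coverage chart:
  m0: 0-00,000-
  m3: 0-11,00-1
  m4: 0-00,01-0
  m6: -110,01-0,011-
  m7: 0-11,011-
  m10: 1-10 ←essential
Essential: 1-10
Petrick residual → -110, 0-00, 0-11
Min cover (4 terms): bcd' + a'c'd' + a'cd + acd'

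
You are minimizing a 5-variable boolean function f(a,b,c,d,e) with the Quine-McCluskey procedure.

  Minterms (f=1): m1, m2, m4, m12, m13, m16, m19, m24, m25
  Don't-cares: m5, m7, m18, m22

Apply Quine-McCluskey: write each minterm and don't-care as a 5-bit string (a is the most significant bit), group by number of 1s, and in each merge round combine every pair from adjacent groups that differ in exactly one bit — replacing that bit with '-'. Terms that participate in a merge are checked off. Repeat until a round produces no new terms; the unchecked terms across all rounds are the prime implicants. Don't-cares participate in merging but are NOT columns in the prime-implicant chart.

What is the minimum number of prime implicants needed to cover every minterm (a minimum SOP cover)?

6

size-2^0 implicants → 00001(✓)  00010(✓)  00100(✓)  00101(✓)  00111(✓)  01100(✓)  01101(✓)  10000(✓)  10010(✓)  10011(✓)  10110(✓)  11000(✓)  11001(✓)
size-2^1 implicants → -0010  0-100(✓)  0-101(✓)  00-01  001-1  0010-(✓)  0110-(✓)  1-000  10-10  100-0  1001-  1100-
size-2^2 implicants → 0-10-
Unchecked terms (primes): -0010, 0-10-, 00-01, 001-1, 1-000, 10-10, 100-0, 1001-, 1100-
Minterm coverage:
  m1 ⊆ 00-01 [E]
  m2 ⊆ -0010 [E]
  m4 ⊆ 0-10- [E]
  m12 ⊆ 0-10- [E]
  m13 ⊆ 0-10- [E]
  m16 ⊆ 1-000,100-0
  m19 ⊆ 1001- [E]
  m24 ⊆ 1-000,1100-
  m25 ⊆ 1100- [E]
E = {-0010, 0-10-, 00-01, 1001-, 1100-}
Petrick residual → 1-000
Cover = b'c'de' + a'cd' + a'b'd'e + ac'd'e' + ab'c'd + abc'd'  |cover|=6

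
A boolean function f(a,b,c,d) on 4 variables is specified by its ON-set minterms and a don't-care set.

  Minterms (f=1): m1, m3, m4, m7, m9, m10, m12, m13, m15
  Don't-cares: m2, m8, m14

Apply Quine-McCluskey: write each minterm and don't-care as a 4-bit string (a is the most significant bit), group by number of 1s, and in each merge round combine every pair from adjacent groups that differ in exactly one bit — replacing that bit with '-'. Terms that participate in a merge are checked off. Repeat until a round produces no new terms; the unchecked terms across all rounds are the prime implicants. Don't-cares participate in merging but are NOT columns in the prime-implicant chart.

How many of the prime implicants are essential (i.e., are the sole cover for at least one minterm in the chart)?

1

[col 0] 0001*, 0010*, 0011*, 0100*, 0111*, 1000*, 1001*, 1010*, 1100*, 1101*, 1110*, 1111*
[col 1] -001, -010, -100, -111, 0-11, 00-1, 001-, 1-00*, 1-01*, 1-10*, 10-0*, 100-*, 11-0*, 11-1*, 110-*, 111-*
[col 2] 1--0, 1-0-, 11--
Prime implicants: -001, -010, -100, -111, 0-11, 00-1, 001-, 1--0, 1-0-, 11--
PI chart (minterm → PIs covering it):
  1 | -001,00-1
  3 | 0-11,00-1,001-
  4 | -100  (sole → essential)
  7 | -111,0-11
  9 | -001,1-0-
  10 | -010,1--0
  12 | -100,1--0,1-0-,11--
  13 | 1-0-,11--
  15 | -111,11--
Essential prime implicants: -100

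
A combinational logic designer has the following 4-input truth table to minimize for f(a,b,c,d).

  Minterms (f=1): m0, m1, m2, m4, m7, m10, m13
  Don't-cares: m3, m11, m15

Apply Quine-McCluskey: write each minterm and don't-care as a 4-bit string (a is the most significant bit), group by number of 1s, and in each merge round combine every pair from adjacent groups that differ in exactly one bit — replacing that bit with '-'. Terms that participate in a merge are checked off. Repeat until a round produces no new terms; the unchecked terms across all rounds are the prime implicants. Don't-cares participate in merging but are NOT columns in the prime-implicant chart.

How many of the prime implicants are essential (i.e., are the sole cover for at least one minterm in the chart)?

[col 0] 0000*, 0001*, 0010*, 0011*, 0100*, 0111*, 1010*, 1011*, 1101*, 1111*
[col 1] -010*, -011*, -111*, 0-00, 0-11*, 00-0*, 00-1*, 000-*, 001-*, 1-11*, 101-*, 11-1
[col 2] --11, -01-, 00--
Prime implicants: --11, -01-, 0-00, 00--, 11-1
PI chart (minterm → PIs covering it):
  0 | 0-00,00--
  1 | 00--  (sole → essential)
  2 | -01-,00--
  4 | 0-00  (sole → essential)
  7 | --11  (sole → essential)
  10 | -01-  (sole → essential)
  13 | 11-1  (sole → essential)
Essential prime implicants: --11, -01-, 0-00, 00--, 11-1

5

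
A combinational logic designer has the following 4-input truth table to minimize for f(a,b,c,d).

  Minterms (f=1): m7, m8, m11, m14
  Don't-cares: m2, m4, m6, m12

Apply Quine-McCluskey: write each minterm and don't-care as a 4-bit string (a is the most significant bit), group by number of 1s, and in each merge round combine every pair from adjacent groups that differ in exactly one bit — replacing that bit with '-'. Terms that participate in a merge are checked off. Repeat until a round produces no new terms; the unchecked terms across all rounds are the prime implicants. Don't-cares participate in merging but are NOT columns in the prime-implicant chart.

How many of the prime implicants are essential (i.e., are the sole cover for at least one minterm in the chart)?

4

size-2^0 implicants → 0010(✓)  0100(✓)  0110(✓)  0111(✓)  1000(✓)  1011  1100(✓)  1110(✓)
size-2^1 implicants → -100(✓)  -110(✓)  0-10  01-0(✓)  011-  1-00  11-0(✓)
size-2^2 implicants → -1-0
Unchecked terms (primes): -1-0, 0-10, 011-, 1-00, 1011
Minterm coverage:
  m7 ⊆ 011- [E]
  m8 ⊆ 1-00 [E]
  m11 ⊆ 1011 [E]
  m14 ⊆ -1-0 [E]
E = {-1-0, 011-, 1-00, 1011}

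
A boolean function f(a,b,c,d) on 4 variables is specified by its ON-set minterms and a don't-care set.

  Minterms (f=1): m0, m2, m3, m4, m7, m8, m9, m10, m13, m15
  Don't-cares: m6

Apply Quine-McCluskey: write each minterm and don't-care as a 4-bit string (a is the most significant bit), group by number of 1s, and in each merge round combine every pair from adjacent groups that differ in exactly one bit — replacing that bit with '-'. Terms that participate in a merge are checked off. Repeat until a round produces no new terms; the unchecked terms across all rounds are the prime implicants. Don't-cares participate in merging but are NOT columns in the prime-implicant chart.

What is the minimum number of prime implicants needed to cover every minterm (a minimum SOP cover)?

5

Round 0: 0000✓ 0010✓ 0011✓ 0100✓ 0110✓ 0111✓ 1000✓ 1001✓ 1010✓ 1101✓ 1111✓
Round 1: -000✓ -010✓ -111 0-00✓ 0-10✓ 0-11✓ 00-0✓ 001-✓ 01-0✓ 011-✓ 1-01 10-0✓ 100- 11-1
Round 2: -0-0 0--0 0-1-
PIs = {-0-0, -111, 0--0, 0-1-, 1-01, 100-, 11-1}
Coverage chart:
  m0: -0-0,0--0
  m2: -0-0,0--0,0-1-
  m3: 0-1- ←essential
  m4: 0--0 ←essential
  m7: -111,0-1-
  m8: -0-0,100-
  m9: 1-01,100-
  m10: -0-0 ←essential
  m13: 1-01,11-1
  m15: -111,11-1
Essential: -0-0, 0--0, 0-1-
Petrick residual → -111, 1-01
Min cover (5 terms): b'd' + bcd + a'd' + a'c + ac'd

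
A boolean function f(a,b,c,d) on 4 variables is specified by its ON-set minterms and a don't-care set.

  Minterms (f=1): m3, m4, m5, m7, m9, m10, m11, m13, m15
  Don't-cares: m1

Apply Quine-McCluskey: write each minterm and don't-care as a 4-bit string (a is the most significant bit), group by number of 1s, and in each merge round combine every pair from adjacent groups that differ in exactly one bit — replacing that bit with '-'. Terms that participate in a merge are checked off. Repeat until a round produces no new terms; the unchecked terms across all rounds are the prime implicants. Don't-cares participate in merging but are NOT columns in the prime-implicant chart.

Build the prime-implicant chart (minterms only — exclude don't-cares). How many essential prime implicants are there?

Round 0: 0001✓ 0011✓ 0100✓ 0101✓ 0111✓ 1001✓ 1010✓ 1011✓ 1101✓ 1111✓
Round 1: -001✓ -011✓ -101✓ -111✓ 0-01✓ 0-11✓ 00-1✓ 01-1✓ 010- 1-01✓ 1-11✓ 10-1✓ 101- 11-1✓
Round 2: --01✓ --11✓ -0-1✓ -1-1✓ 0--1✓ 1--1✓
Round 3: ---1
PIs = {---1, 010-, 101-}
Coverage chart:
  m3: ---1 ←essential
  m4: 010- ←essential
  m5: ---1,010-
  m7: ---1 ←essential
  m9: ---1 ←essential
  m10: 101- ←essential
  m11: ---1,101-
  m13: ---1 ←essential
  m15: ---1 ←essential
Essential: ---1, 010-, 101-

3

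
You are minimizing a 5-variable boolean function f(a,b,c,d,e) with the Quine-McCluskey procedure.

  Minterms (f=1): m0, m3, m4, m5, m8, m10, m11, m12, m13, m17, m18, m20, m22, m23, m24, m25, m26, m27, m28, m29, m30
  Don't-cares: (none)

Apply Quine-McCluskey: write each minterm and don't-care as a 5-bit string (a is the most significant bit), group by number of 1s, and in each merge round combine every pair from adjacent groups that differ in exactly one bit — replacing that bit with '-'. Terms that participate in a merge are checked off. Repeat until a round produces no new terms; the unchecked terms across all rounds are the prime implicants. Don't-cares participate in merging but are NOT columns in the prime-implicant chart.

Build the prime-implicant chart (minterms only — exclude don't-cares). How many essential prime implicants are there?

6

size-2^0 implicants → 00000(✓)  00011(✓)  00100(✓)  00101(✓)  01000(✓)  01010(✓)  01011(✓)  01100(✓)  01101(✓)  10001(✓)  10010(✓)  10100(✓)  10110(✓)  10111(✓)  11000(✓)  11001(✓)  11010(✓)  11011(✓)  11100(✓)  11101(✓)  11110(✓)
size-2^1 implicants → -0100(✓)  -1000(✓)  -1010(✓)  -1011(✓)  -1100(✓)  -1101(✓)  0-000(✓)  0-011  0-100(✓)  0-101(✓)  00-00(✓)  0010-(✓)  01-00(✓)  010-0(✓)  0101-(✓)  0110-(✓)  1-001  1-010(✓)  1-100(✓)  1-110(✓)  10-10(✓)  101-0(✓)  1011-  11-00(✓)  11-01(✓)  11-10(✓)  110-0(✓)  110-1(✓)  1100-(✓)  1101-(✓)  111-0(✓)  1110-(✓)
size-2^2 implicants → --100  -1-00  -10-0  -101-  -110-  0--00  0-10-  1--10  1-1-0  11--0  11-0-  110--
Unchecked terms (primes): --100, -1-00, -10-0, -101-, -110-, 0--00, 0-011, 0-10-, 1--10, 1-001, 1-1-0, 1011-, 11--0, 11-0-, 110--
Minterm coverage:
  m0 ⊆ 0--00 [E]
  m3 ⊆ 0-011 [E]
  m4 ⊆ --100,0--00,0-10-
  m5 ⊆ 0-10- [E]
  m8 ⊆ -1-00,-10-0,0--00
  m10 ⊆ -10-0,-101-
  m11 ⊆ -101-,0-011
  m12 ⊆ --100,-1-00,-110-,0--00,0-10-
  m13 ⊆ -110-,0-10-
  m17 ⊆ 1-001 [E]
  m18 ⊆ 1--10 [E]
  m20 ⊆ --100,1-1-0
  m22 ⊆ 1--10,1-1-0,1011-
  m23 ⊆ 1011- [E]
  m24 ⊆ -1-00,-10-0,11--0,11-0-,110--
  m25 ⊆ 1-001,11-0-,110--
  m26 ⊆ -10-0,-101-,1--10,11--0,110--
  m27 ⊆ -101-,110--
  m28 ⊆ --100,-1-00,-110-,1-1-0,11--0,11-0-
  m29 ⊆ -110-,11-0-
  m30 ⊆ 1--10,1-1-0,11--0
E = {0--00, 0-011, 0-10-, 1--10, 1-001, 1011-}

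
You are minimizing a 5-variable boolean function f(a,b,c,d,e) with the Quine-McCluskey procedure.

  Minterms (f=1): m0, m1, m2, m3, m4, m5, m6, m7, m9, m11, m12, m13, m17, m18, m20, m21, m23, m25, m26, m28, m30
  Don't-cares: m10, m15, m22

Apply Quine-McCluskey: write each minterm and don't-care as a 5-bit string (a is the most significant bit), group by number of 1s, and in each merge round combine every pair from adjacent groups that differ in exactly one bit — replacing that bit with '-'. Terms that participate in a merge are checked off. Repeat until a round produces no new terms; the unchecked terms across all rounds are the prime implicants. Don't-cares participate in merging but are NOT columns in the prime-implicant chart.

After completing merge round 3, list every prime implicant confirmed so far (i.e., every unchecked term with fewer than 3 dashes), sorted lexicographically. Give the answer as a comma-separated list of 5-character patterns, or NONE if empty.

[col 0] 00000*, 00001*, 00010*, 00011*, 00100*, 00101*, 00110*, 00111*, 01001*, 01010*, 01011*, 01100*, 01101*, 01111*, 10001*, 10010*, 10100*, 10101*, 10110*, 10111*, 11001*, 11010*, 11100*, 11110*
[col 1] -0001*, -0010*, -0100*, -0101*, -0110*, -0111*, -1001*, -1010*, -1100*, 0-001*, 0-010*, 0-011*, 0-100*, 0-101*, 0-111*, 00-00*, 00-01*, 00-10*, 00-11*, 000-0*, 000-1*, 0000-*, 0001-*, 001-0*, 001-1*, 0010-*, 0011-*, 01-01*, 01-11*, 010-1*, 0101-*, 011-1*, 0110-*, 1-001*, 1-010*, 1-100*, 1-110*, 10-01*, 10-10*, 101-0*, 101-1*, 1010-*, 1011-*, 11-10*, 111-0*
[col 2] --001, --010, --100, -0-01, -0-10, -01-0*, -01-1*, -010-*, -011-*, 0--01*, 0--11*, 0-0-1*, 0-01-, 0-1-1*, 0-10-, 00--0*, 00--1*, 00-0-*, 00-1-*, 000--*, 001--*, 01--1*, 1--10, 1-1-0, 101--*
[col 3] -01--, 0---1, 00---
Prime implicants: --001, --010, --100, -0-01, -0-10, -01--, 0---1, 0-01-, 0-10-, 00---, 1--10, 1-1-0

--001, --010, --100, -0-01, -0-10, 0-01-, 0-10-, 1--10, 1-1-0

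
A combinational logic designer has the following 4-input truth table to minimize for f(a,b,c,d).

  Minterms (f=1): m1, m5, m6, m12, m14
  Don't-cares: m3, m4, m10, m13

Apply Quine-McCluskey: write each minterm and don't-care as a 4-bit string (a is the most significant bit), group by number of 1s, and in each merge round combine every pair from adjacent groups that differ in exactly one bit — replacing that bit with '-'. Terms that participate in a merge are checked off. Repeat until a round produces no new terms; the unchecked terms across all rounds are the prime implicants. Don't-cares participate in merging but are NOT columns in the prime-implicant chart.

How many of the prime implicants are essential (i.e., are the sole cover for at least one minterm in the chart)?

[col 0] 0001*, 0011*, 0100*, 0101*, 0110*, 1010*, 1100*, 1101*, 1110*
[col 1] -100*, -101*, -110*, 0-01, 00-1, 01-0*, 010-*, 1-10, 11-0*, 110-*
[col 2] -1-0, -10-
Prime implicants: -1-0, -10-, 0-01, 00-1, 1-10
PI chart (minterm → PIs covering it):
  1 | 0-01,00-1
  5 | -10-,0-01
  6 | -1-0  (sole → essential)
  12 | -1-0,-10-
  14 | -1-0,1-10
Essential prime implicants: -1-0

1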